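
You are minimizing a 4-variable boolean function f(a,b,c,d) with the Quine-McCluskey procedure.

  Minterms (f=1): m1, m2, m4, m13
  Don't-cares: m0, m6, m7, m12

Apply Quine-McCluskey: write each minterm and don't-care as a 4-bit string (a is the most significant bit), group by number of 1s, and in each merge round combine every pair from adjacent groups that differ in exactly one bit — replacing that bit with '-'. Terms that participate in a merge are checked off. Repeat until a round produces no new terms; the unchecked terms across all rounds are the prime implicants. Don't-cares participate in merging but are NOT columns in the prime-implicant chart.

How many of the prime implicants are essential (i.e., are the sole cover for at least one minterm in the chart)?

3

size-2^0 implicants → 0000(✓)  0001(✓)  0010(✓)  0100(✓)  0110(✓)  0111(✓)  1100(✓)  1101(✓)
size-2^1 implicants → -100  0-00(✓)  0-10(✓)  00-0(✓)  000-  01-0(✓)  011-  110-
size-2^2 implicants → 0--0
Unchecked terms (primes): -100, 0--0, 000-, 011-, 110-
Minterm coverage:
  m1 ⊆ 000- [E]
  m2 ⊆ 0--0 [E]
  m4 ⊆ -100,0--0
  m13 ⊆ 110- [E]
E = {0--0, 000-, 110-}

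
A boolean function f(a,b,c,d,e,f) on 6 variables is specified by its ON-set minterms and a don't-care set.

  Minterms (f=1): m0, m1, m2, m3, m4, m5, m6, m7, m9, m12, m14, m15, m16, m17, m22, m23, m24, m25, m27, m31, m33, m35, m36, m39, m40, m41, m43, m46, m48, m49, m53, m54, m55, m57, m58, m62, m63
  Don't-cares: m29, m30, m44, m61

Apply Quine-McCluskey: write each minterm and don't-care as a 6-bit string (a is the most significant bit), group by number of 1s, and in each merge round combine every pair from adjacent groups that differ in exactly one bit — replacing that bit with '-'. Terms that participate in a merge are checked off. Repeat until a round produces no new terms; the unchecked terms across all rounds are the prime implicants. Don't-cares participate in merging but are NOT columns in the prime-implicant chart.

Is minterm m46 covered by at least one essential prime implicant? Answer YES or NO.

Round 0: 000000✓ 000001✓ 000010✓ 000011✓ 000100✓ 000101✓ 000110✓ 000111✓ 001001✓ 001100✓ 001110✓ 001111✓ 010000✓ 010001✓ 010110✓ 010111✓ 011000✓ 011001✓ 011011✓ 011101✓ 011110✓ 011111✓ 100001✓ 100011✓ 100100✓ 100111✓ 101000✓ 101001✓ 101011✓ 101100✓ 101110✓ 110000✓ 110001✓ 110101✓ 110110✓ 110111✓ 111001✓ 111010✓ 111101✓ 111110✓ 111111✓
Round 1: -00001✓ -00011✓ -00100✓ -00111✓ -01001✓ -01100✓ -01110✓ -10000✓ -10001✓ -10110✓ -10111✓ -11001✓ -11101✓ -11110✓ -11111✓ 0-0000✓ 0-0001✓ 0-0110✓ 0-0111✓ 0-1001✓ 0-1110✓ 0-1111✓ 00-001✓ 00-100✓ 00-110✓ 00-111✓ 000-00✓ 000-01✓ 000-10✓ 000-11✓ 0000-0✓ 0000-1✓ 00000-✓ 00001-✓ 0001-0✓ 0001-1✓ 00010-✓ 00011-✓ 0011-0✓ 00111-✓ 01-000✓ 01-001✓ 01-110✓ 01-111✓ 01000-✓ 01011-✓ 011-01✓ 011-11✓ 0110-1✓ 01100-✓ 0111-1✓ 01111-✓ 1-0001✓ 1-0111✓ 1-1001✓ 1-1110✓ 10-001✓ 10-011✓ 10-100✓ 100-11✓ 1000-1✓ 101-00 1010-1✓ 10100- 1011-0✓ 11-001✓ 11-101✓ 11-110✓ 11-111✓ 110-01✓ 11000-✓ 1101-1✓ 11011-✓ 111-01✓ 111-10 1111-1✓ 11111-✓
Round 2: --0001✓ --0111 --1001✓ --1110 -0-001✓ -0-100 -00-11 -000-1 -011-0 -1-001✓ -1-110✓ -1-111✓ -1000- -1011-✓ -11-01 -111-1 -1111-✓ 0--001✓ 0--110✓ 0--111✓ 0-000- 0-011-✓ 0-111-✓ 00-1-0 00-11-✓ 000--0✓ 000--1✓ 000-0-✓ 000-1-✓ 0000--✓ 0001--✓ 01-00- 01-11-✓ 011--1 1--001✓ 10-0-1 11--01 11-1-1 11-11-✓
Round 3: ---001 -1-11- 0--11- 000---
PIs = {---001, --0111, --1110, -0-100, -00-11, -000-1, -011-0, -1-11-, -1000-, -11-01, -111-1, 0--11-, 0-000-, 00-1-0, 000---, 01-00-, 011--1, 10-0-1, 101-00, 10100-, 11--01, 11-1-1, 111-10}
Coverage chart:
  m0: 0-000-,000---
  m1: ---001,-000-1,0-000-,000---
  m2: 000--- ←essential
  m3: -00-11,-000-1,000---
  m4: -0-100,00-1-0,000---
  m5: 000--- ←essential
  m6: 0--11-,00-1-0,000---
  m7: --0111,-00-11,0--11-,000---
  m9: ---001 ←essential
  m12: -0-100,-011-0,00-1-0
  m14: --1110,-011-0,0--11-,00-1-0
  m15: 0--11- ←essential
  m16: -1000-,0-000-,01-00-
  m17: ---001,-1000-,0-000-,01-00-
  m22: -1-11-,0--11-
  m23: --0111,-1-11-,0--11-
  m24: 01-00- ←essential
  m25: ---001,-11-01,01-00-,011--1
  m27: 011--1 ←essential
  m31: -1-11-,-111-1,0--11-,011--1
  m33: ---001,-000-1,10-0-1
  m35: -00-11,-000-1,10-0-1
  m36: -0-100 ←essential
  m39: --0111,-00-11
  m40: 101-00,10100-
  m41: ---001,10-0-1,10100-
  m43: 10-0-1 ←essential
  m46: --1110,-011-0
  m48: -1000- ←essential
  m49: ---001,-1000-,11--01
  m53: 11--01,11-1-1
  m54: -1-11- ←essential
  m55: --0111,-1-11-,11-1-1
  m57: ---001,-11-01,11--01
  m58: 111-10 ←essential
  m62: --1110,-1-11-,111-10
  m63: -1-11-,-111-1,11-1-1
Essential: ---001, -0-100, -1-11-, -1000-, 0--11-, 000---, 01-00-, 011--1, 10-0-1, 111-10

NO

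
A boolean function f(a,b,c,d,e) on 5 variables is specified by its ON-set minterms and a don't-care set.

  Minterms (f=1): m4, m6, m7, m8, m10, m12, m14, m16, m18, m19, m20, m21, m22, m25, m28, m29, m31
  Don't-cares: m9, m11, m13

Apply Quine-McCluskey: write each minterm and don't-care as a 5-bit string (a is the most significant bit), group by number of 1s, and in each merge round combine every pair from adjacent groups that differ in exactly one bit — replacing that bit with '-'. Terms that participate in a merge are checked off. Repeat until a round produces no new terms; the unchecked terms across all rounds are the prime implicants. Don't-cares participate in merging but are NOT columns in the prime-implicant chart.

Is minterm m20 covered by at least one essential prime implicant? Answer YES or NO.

YES

Round 0: 00100✓ 00110✓ 00111✓ 01000✓ 01001✓ 01010✓ 01011✓ 01100✓ 01101✓ 01110✓ 10000✓ 10010✓ 10011✓ 10100✓ 10101✓ 10110✓ 11001✓ 11100✓ 11101✓ 11111✓
Round 1: -0100✓ -0110✓ -1001✓ -1100✓ -1101✓ 0-100✓ 0-110✓ 001-0✓ 0011- 01-00✓ 01-01✓ 01-10✓ 010-0✓ 010-1✓ 0100-✓ 0101-✓ 011-0✓ 0110-✓ 1-100✓ 1-101✓ 10-00✓ 10-10✓ 100-0✓ 1001- 101-0✓ 1010-✓ 11-01✓ 111-1 1110-✓
Round 2: --100 -01-0 -1-01 -110- 0-1-0 01--0 01-0- 010-- 1-10- 10--0
PIs = {--100, -01-0, -1-01, -110-, 0-1-0, 0011-, 01--0, 01-0-, 010--, 1-10-, 10--0, 1001-, 111-1}
Coverage chart:
  m4: --100,-01-0,0-1-0
  m6: -01-0,0-1-0,0011-
  m7: 0011- ←essential
  m8: 01--0,01-0-,010--
  m10: 01--0,010--
  m12: --100,-110-,0-1-0,01--0,01-0-
  m14: 0-1-0,01--0
  m16: 10--0 ←essential
  m18: 10--0,1001-
  m19: 1001- ←essential
  m20: --100,-01-0,1-10-,10--0
  m21: 1-10- ←essential
  m22: -01-0,10--0
  m25: -1-01 ←essential
  m28: --100,-110-,1-10-
  m29: -1-01,-110-,1-10-,111-1
  m31: 111-1 ←essential
Essential: -1-01, 0011-, 1-10-, 10--0, 1001-, 111-1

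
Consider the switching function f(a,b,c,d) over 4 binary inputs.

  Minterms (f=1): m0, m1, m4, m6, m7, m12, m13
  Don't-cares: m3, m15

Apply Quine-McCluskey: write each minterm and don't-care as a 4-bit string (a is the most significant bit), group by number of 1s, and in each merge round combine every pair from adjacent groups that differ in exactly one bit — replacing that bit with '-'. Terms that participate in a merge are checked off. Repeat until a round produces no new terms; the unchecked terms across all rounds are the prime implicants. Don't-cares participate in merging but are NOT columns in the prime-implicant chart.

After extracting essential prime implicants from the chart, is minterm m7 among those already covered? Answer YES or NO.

[col 0] 0000*, 0001*, 0011*, 0100*, 0110*, 0111*, 1100*, 1101*, 1111*
[col 1] -100, -111, 0-00, 0-11, 00-1, 000-, 01-0, 011-, 11-1, 110-
Prime implicants: -100, -111, 0-00, 0-11, 00-1, 000-, 01-0, 011-, 11-1, 110-
PI chart (minterm → PIs covering it):
  0 | 0-00,000-
  1 | 00-1,000-
  4 | -100,0-00,01-0
  6 | 01-0,011-
  7 | -111,0-11,011-
  12 | -100,110-
  13 | 11-1,110-
(no essential prime implicants)

NO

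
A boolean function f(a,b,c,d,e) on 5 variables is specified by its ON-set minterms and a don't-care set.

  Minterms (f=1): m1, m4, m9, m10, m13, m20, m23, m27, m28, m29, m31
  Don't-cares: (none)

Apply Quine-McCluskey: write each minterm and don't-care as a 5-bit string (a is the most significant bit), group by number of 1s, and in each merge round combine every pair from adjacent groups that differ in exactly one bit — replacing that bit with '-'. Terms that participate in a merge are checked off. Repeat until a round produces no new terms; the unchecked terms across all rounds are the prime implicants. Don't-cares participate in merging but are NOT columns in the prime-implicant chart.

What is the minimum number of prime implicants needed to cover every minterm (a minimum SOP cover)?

7

[col 0] 00001*, 00100*, 01001*, 01010, 01101*, 10100*, 10111*, 11011*, 11100*, 11101*, 11111*
[col 1] -0100, -1101, 0-001, 01-01, 1-100, 1-111, 11-11, 111-1, 1110-
Prime implicants: -0100, -1101, 0-001, 01-01, 01010, 1-100, 1-111, 11-11, 111-1, 1110-
PI chart (minterm → PIs covering it):
  1 | 0-001  (sole → essential)
  4 | -0100  (sole → essential)
  9 | 0-001,01-01
  10 | 01010  (sole → essential)
  13 | -1101,01-01
  20 | -0100,1-100
  23 | 1-111  (sole → essential)
  27 | 11-11  (sole → essential)
  28 | 1-100,1110-
  29 | -1101,111-1,1110-
  31 | 1-111,11-11,111-1
Essential prime implicants: -0100, 0-001, 01010, 1-111, 11-11
Petrick residual → -1101, 1-100
Minimum SOP uses 7 PIs: b'cd'e' + bcd'e + a'c'd'e + a'bc'de' + acd'e' + acde + abde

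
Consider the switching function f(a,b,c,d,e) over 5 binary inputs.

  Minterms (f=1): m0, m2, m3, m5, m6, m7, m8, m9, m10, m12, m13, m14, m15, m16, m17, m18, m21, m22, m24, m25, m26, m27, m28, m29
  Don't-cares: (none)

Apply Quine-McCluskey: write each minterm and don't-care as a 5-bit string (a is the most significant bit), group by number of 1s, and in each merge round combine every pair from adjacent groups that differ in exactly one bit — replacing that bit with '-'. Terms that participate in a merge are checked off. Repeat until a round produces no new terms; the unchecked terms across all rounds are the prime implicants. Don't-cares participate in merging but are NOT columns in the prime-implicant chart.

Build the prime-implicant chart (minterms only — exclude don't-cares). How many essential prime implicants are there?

size-2^0 implicants → 00000(✓)  00010(✓)  00011(✓)  00101(✓)  00110(✓)  00111(✓)  01000(✓)  01001(✓)  01010(✓)  01100(✓)  01101(✓)  01110(✓)  01111(✓)  10000(✓)  10001(✓)  10010(✓)  10101(✓)  10110(✓)  11000(✓)  11001(✓)  11010(✓)  11011(✓)  11100(✓)  11101(✓)
size-2^1 implicants → -0000(✓)  -0010(✓)  -0101(✓)  -0110(✓)  -1000(✓)  -1001(✓)  -1010(✓)  -1100(✓)  -1101(✓)  0-000(✓)  0-010(✓)  0-101(✓)  0-110(✓)  0-111(✓)  00-10(✓)  00-11(✓)  000-0(✓)  0001-(✓)  001-1(✓)  0011-(✓)  01-00(✓)  01-01(✓)  01-10(✓)  010-0(✓)  0100-(✓)  011-0(✓)  011-1(✓)  0110-(✓)  0111-(✓)  1-000(✓)  1-001(✓)  1-010(✓)  1-101(✓)  10-01(✓)  10-10(✓)  100-0(✓)  1000-(✓)  11-00(✓)  11-01(✓)  110-0(✓)  110-1(✓)  1100-(✓)  1101-(✓)  1110-(✓)
size-2^2 implicants → --000(✓)  --010(✓)  --101  -0-10  -00-0(✓)  -1-00(✓)  -1-01(✓)  -10-0(✓)  -100-(✓)  -110-(✓)  0--10  0-0-0(✓)  0-1-1  0-11-  00-1-  01--0  01-0-(✓)  011--  1--01  1-0-0(✓)  1-00-  11-0-(✓)  110--
size-2^3 implicants → --0-0  -1-0-
Unchecked terms (primes): --0-0, --101, -0-10, -1-0-, 0--10, 0-1-1, 0-11-, 00-1-, 01--0, 011--, 1--01, 1-00-, 110--
Minterm coverage:
  m0 ⊆ --0-0 [E]
  m2 ⊆ --0-0,-0-10,0--10,00-1-
  m3 ⊆ 00-1- [E]
  m5 ⊆ --101,0-1-1
  m6 ⊆ -0-10,0--10,0-11-,00-1-
  m7 ⊆ 0-1-1,0-11-,00-1-
  m8 ⊆ --0-0,-1-0-,01--0
  m9 ⊆ -1-0- [E]
  m10 ⊆ --0-0,0--10,01--0
  m12 ⊆ -1-0-,01--0,011--
  m13 ⊆ --101,-1-0-,0-1-1,011--
  m14 ⊆ 0--10,0-11-,01--0,011--
  m15 ⊆ 0-1-1,0-11-,011--
  m16 ⊆ --0-0,1-00-
  m17 ⊆ 1--01,1-00-
  m18 ⊆ --0-0,-0-10
  m21 ⊆ --101,1--01
  m22 ⊆ -0-10 [E]
  m24 ⊆ --0-0,-1-0-,1-00-,110--
  m25 ⊆ -1-0-,1--01,1-00-,110--
  m26 ⊆ --0-0,110--
  m27 ⊆ 110-- [E]
  m28 ⊆ -1-0- [E]
  m29 ⊆ --101,-1-0-,1--01
E = {--0-0, -0-10, -1-0-, 00-1-, 110--}

5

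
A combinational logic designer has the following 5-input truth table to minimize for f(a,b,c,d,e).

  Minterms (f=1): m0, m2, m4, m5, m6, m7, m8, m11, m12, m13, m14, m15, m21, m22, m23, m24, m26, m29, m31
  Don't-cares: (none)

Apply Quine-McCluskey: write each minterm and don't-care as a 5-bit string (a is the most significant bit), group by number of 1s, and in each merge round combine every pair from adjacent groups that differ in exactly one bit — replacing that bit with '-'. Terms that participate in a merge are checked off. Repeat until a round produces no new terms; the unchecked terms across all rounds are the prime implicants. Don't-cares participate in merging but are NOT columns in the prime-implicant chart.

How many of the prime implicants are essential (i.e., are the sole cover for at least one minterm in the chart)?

6

size-2^0 implicants → 00000(✓)  00010(✓)  00100(✓)  00101(✓)  00110(✓)  00111(✓)  01000(✓)  01011(✓)  01100(✓)  01101(✓)  01110(✓)  01111(✓)  10101(✓)  10110(✓)  10111(✓)  11000(✓)  11010(✓)  11101(✓)  11111(✓)
size-2^1 implicants → -0101(✓)  -0110(✓)  -0111(✓)  -1000  -1101(✓)  -1111(✓)  0-000(✓)  0-100(✓)  0-101(✓)  0-110(✓)  0-111(✓)  00-00(✓)  00-10(✓)  000-0(✓)  001-0(✓)  001-1(✓)  0010-(✓)  0011-(✓)  01-00(✓)  01-11  011-0(✓)  011-1(✓)  0110-(✓)  0111-(✓)  1-101(✓)  1-111(✓)  101-1(✓)  1011-(✓)  110-0  111-1(✓)
size-2^2 implicants → --101(✓)  --111(✓)  -01-1(✓)  -011-  -11-1(✓)  0--00  0-1-0(✓)  0-1-1(✓)  0-10-(✓)  0-11-(✓)  00--0  001--(✓)  011--(✓)  1-1-1(✓)
size-2^3 implicants → --1-1  0-1--
Unchecked terms (primes): --1-1, -011-, -1000, 0--00, 0-1--, 00--0, 01-11, 110-0
Minterm coverage:
  m0 ⊆ 0--00,00--0
  m2 ⊆ 00--0 [E]
  m4 ⊆ 0--00,0-1--,00--0
  m5 ⊆ --1-1,0-1--
  m6 ⊆ -011-,0-1--,00--0
  m7 ⊆ --1-1,-011-,0-1--
  m8 ⊆ -1000,0--00
  m11 ⊆ 01-11 [E]
  m12 ⊆ 0--00,0-1--
  m13 ⊆ --1-1,0-1--
  m14 ⊆ 0-1-- [E]
  m15 ⊆ --1-1,0-1--,01-11
  m21 ⊆ --1-1 [E]
  m22 ⊆ -011- [E]
  m23 ⊆ --1-1,-011-
  m24 ⊆ -1000,110-0
  m26 ⊆ 110-0 [E]
  m29 ⊆ --1-1 [E]
  m31 ⊆ --1-1 [E]
E = {--1-1, -011-, 0-1--, 00--0, 01-11, 110-0}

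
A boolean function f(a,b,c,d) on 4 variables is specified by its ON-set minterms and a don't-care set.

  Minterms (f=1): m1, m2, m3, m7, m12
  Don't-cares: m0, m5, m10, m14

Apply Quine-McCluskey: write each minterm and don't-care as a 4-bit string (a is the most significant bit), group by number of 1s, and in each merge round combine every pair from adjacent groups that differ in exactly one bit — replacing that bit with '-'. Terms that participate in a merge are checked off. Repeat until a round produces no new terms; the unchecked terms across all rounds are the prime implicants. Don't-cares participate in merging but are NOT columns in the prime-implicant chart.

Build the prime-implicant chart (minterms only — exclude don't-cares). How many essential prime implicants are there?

size-2^0 implicants → 0000(✓)  0001(✓)  0010(✓)  0011(✓)  0101(✓)  0111(✓)  1010(✓)  1100(✓)  1110(✓)
size-2^1 implicants → -010  0-01(✓)  0-11(✓)  00-0(✓)  00-1(✓)  000-(✓)  001-(✓)  01-1(✓)  1-10  11-0
size-2^2 implicants → 0--1  00--
Unchecked terms (primes): -010, 0--1, 00--, 1-10, 11-0
Minterm coverage:
  m1 ⊆ 0--1,00--
  m2 ⊆ -010,00--
  m3 ⊆ 0--1,00--
  m7 ⊆ 0--1 [E]
  m12 ⊆ 11-0 [E]
E = {0--1, 11-0}

2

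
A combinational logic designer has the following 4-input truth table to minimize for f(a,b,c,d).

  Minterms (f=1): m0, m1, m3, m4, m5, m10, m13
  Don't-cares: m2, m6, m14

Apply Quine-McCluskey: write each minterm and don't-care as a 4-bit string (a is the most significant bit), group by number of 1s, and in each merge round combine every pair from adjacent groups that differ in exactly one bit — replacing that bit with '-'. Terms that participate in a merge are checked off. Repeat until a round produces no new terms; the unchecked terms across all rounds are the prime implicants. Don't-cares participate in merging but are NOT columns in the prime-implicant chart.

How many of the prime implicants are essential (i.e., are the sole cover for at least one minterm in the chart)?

3

[col 0] 0000*, 0001*, 0010*, 0011*, 0100*, 0101*, 0110*, 1010*, 1101*, 1110*
[col 1] -010*, -101, -110*, 0-00*, 0-01*, 0-10*, 00-0*, 00-1*, 000-*, 001-*, 01-0*, 010-*, 1-10*
[col 2] --10, 0--0, 0-0-, 00--
Prime implicants: --10, -101, 0--0, 0-0-, 00--
PI chart (minterm → PIs covering it):
  0 | 0--0,0-0-,00--
  1 | 0-0-,00--
  3 | 00--  (sole → essential)
  4 | 0--0,0-0-
  5 | -101,0-0-
  10 | --10  (sole → essential)
  13 | -101  (sole → essential)
Essential prime implicants: --10, -101, 00--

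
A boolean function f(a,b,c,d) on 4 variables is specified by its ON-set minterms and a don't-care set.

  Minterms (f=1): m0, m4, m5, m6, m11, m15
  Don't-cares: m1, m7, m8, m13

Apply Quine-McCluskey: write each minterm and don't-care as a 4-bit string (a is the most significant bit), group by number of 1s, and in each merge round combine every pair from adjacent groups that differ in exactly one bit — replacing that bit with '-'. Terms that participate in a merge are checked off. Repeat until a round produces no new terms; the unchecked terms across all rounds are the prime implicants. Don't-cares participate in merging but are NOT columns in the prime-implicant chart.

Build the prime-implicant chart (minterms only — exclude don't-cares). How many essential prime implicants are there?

2

Round 0: 0000✓ 0001✓ 0100✓ 0101✓ 0110✓ 0111✓ 1000✓ 1011✓ 1101✓ 1111✓
Round 1: -000 -101✓ -111✓ 0-00✓ 0-01✓ 000-✓ 01-0✓ 01-1✓ 010-✓ 011-✓ 1-11 11-1✓
Round 2: -1-1 0-0- 01--
PIs = {-000, -1-1, 0-0-, 01--, 1-11}
Coverage chart:
  m0: -000,0-0-
  m4: 0-0-,01--
  m5: -1-1,0-0-,01--
  m6: 01-- ←essential
  m11: 1-11 ←essential
  m15: -1-1,1-11
Essential: 01--, 1-11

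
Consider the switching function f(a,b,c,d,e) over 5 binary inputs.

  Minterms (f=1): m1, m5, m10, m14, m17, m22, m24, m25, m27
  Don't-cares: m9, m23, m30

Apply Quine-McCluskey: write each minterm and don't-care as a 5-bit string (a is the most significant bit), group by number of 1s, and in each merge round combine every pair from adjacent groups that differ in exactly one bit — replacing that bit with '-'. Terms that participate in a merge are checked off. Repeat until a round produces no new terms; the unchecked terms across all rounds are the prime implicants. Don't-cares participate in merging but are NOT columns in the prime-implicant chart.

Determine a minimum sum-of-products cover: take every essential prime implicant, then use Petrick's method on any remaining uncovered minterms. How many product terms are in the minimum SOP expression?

[col 0] 00001*, 00101*, 01001*, 01010*, 01110*, 10001*, 10110*, 10111*, 11000*, 11001*, 11011*, 11110*
[col 1] -0001*, -1001*, -1110, 0-001*, 00-01, 01-10, 1-001*, 1-110, 1011-, 110-1, 1100-
[col 2] --001
Prime implicants: --001, -1110, 00-01, 01-10, 1-110, 1011-, 110-1, 1100-
PI chart (minterm → PIs covering it):
  1 | --001,00-01
  5 | 00-01  (sole → essential)
  10 | 01-10  (sole → essential)
  14 | -1110,01-10
  17 | --001  (sole → essential)
  22 | 1-110,1011-
  24 | 1100-  (sole → essential)
  25 | --001,110-1,1100-
  27 | 110-1  (sole → essential)
Essential prime implicants: --001, 00-01, 01-10, 110-1, 1100-
Petrick residual → 1-110
Minimum SOP uses 6 PIs: c'd'e + a'b'd'e + a'bde' + acde' + abc'e + abc'd'

6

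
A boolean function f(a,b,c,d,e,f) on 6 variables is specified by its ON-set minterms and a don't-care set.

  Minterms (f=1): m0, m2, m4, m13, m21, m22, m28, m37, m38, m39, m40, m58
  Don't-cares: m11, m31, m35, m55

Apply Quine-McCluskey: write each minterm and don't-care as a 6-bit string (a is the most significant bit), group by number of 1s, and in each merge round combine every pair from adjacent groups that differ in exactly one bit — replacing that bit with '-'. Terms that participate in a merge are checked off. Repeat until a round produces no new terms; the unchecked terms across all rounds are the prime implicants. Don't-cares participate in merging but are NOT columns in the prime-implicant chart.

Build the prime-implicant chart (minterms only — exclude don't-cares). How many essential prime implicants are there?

10

Round 0: 000000✓ 000010✓ 000100✓ 001011 001101 010101 010110 011100 011111 100011✓ 100101✓ 100110✓ 100111✓ 101000 110111✓ 111010
Round 1: 000-00 0000-0 1-0111 100-11 1001-1 10011-
PIs = {000-00, 0000-0, 001011, 001101, 010101, 010110, 011100, 011111, 1-0111, 100-11, 1001-1, 10011-, 101000, 111010}
Coverage chart:
  m0: 000-00,0000-0
  m2: 0000-0 ←essential
  m4: 000-00 ←essential
  m13: 001101 ←essential
  m21: 010101 ←essential
  m22: 010110 ←essential
  m28: 011100 ←essential
  m37: 1001-1 ←essential
  m38: 10011- ←essential
  m39: 1-0111,100-11,1001-1,10011-
  m40: 101000 ←essential
  m58: 111010 ←essential
Essential: 000-00, 0000-0, 001101, 010101, 010110, 011100, 1001-1, 10011-, 101000, 111010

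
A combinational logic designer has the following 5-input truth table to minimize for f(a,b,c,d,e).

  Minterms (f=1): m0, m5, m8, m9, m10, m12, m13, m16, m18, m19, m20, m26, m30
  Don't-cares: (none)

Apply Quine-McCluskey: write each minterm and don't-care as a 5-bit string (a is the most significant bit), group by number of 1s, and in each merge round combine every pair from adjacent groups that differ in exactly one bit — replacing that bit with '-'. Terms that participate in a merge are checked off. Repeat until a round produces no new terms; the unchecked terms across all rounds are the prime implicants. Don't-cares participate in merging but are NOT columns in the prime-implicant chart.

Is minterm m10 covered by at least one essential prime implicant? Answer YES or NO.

NO

[col 0] 00000*, 00101*, 01000*, 01001*, 01010*, 01100*, 01101*, 10000*, 10010*, 10011*, 10100*, 11010*, 11110*
[col 1] -0000, -1010, 0-000, 0-101, 01-00*, 01-01*, 010-0, 0100-*, 0110-*, 1-010, 10-00, 100-0, 1001-, 11-10
[col 2] 01-0-
Prime implicants: -0000, -1010, 0-000, 0-101, 01-0-, 010-0, 1-010, 10-00, 100-0, 1001-, 11-10
PI chart (minterm → PIs covering it):
  0 | -0000,0-000
  5 | 0-101  (sole → essential)
  8 | 0-000,01-0-,010-0
  9 | 01-0-  (sole → essential)
  10 | -1010,010-0
  12 | 01-0-  (sole → essential)
  13 | 0-101,01-0-
  16 | -0000,10-00,100-0
  18 | 1-010,100-0,1001-
  19 | 1001-  (sole → essential)
  20 | 10-00  (sole → essential)
  26 | -1010,1-010,11-10
  30 | 11-10  (sole → essential)
Essential prime implicants: 0-101, 01-0-, 10-00, 1001-, 11-10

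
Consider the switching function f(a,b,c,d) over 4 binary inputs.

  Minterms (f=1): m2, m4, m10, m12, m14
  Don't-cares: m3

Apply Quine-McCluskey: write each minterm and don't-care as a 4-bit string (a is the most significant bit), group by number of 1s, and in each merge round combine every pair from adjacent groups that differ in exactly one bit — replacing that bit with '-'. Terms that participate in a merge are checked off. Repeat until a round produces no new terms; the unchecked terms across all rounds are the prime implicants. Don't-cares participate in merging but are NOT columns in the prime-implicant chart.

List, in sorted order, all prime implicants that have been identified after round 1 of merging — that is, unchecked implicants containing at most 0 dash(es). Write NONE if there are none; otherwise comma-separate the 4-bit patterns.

NONE

Round 0: 0010✓ 0011✓ 0100✓ 1010✓ 1100✓ 1110✓
Round 1: -010 -100 001- 1-10 11-0
PIs = {-010, -100, 001-, 1-10, 11-0}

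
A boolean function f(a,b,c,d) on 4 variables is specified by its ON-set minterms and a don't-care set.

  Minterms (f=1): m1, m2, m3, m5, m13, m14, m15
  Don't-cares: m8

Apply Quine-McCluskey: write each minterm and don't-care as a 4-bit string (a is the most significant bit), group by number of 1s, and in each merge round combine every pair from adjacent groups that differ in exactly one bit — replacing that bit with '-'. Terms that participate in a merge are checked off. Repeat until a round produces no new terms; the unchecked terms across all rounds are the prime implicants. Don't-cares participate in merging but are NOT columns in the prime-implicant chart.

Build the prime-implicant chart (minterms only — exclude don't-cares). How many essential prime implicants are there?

[col 0] 0001*, 0010*, 0011*, 0101*, 1000, 1101*, 1110*, 1111*
[col 1] -101, 0-01, 00-1, 001-, 11-1, 111-
Prime implicants: -101, 0-01, 00-1, 001-, 1000, 11-1, 111-
PI chart (minterm → PIs covering it):
  1 | 0-01,00-1
  2 | 001-  (sole → essential)
  3 | 00-1,001-
  5 | -101,0-01
  13 | -101,11-1
  14 | 111-  (sole → essential)
  15 | 11-1,111-
Essential prime implicants: 001-, 111-

2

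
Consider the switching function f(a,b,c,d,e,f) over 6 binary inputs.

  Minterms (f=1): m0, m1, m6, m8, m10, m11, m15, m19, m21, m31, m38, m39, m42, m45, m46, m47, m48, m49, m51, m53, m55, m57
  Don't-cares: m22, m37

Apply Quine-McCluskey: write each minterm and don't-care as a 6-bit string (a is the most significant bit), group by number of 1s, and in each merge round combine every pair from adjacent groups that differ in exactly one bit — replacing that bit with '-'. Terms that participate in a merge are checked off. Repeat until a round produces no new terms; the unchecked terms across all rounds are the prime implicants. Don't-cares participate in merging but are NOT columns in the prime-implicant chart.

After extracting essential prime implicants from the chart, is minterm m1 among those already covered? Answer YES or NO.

YES

Round 0: 000000✓ 000001✓ 000110✓ 001000✓ 001010✓ 001011✓ 001111✓ 010011✓ 010101✓ 010110✓ 011111✓ 100101✓ 100110✓ 100111✓ 101010✓ 101101✓ 101110✓ 101111✓ 110000✓ 110001✓ 110011✓ 110101✓ 110111✓ 111001✓
Round 1: -00110 -01010 -01111 -10011 -10101 0-0110 0-1111 00-000 00000- 001-11 0010-0 00101- 1-0101✓ 1-0111✓ 10-101✓ 10-110✓ 10-111✓ 1001-1✓ 10011-✓ 101-10 1011-1✓ 10111-✓ 11-001 110-01✓ 110-11✓ 1100-1✓ 11000- 1101-1✓
Round 2: 1-01-1 10-1-1 10-11- 110--1
PIs = {-00110, -01010, -01111, -10011, -10101, 0-0110, 0-1111, 00-000, 00000-, 001-11, 0010-0, 00101-, 1-01-1, 10-1-1, 10-11-, 101-10, 11-001, 110--1, 11000-}
Coverage chart:
  m0: 00-000,00000-
  m1: 00000- ←essential
  m6: -00110,0-0110
  m8: 00-000,0010-0
  m10: -01010,0010-0,00101-
  m11: 001-11,00101-
  m15: -01111,0-1111,001-11
  m19: -10011 ←essential
  m21: -10101 ←essential
  m31: 0-1111 ←essential
  m38: -00110,10-11-
  m39: 1-01-1,10-1-1,10-11-
  m42: -01010,101-10
  m45: 10-1-1 ←essential
  m46: 10-11-,101-10
  m47: -01111,10-1-1,10-11-
  m48: 11000- ←essential
  m49: 11-001,110--1,11000-
  m51: -10011,110--1
  m53: -10101,1-01-1,110--1
  m55: 1-01-1,110--1
  m57: 11-001 ←essential
Essential: -10011, -10101, 0-1111, 00000-, 10-1-1, 11-001, 11000-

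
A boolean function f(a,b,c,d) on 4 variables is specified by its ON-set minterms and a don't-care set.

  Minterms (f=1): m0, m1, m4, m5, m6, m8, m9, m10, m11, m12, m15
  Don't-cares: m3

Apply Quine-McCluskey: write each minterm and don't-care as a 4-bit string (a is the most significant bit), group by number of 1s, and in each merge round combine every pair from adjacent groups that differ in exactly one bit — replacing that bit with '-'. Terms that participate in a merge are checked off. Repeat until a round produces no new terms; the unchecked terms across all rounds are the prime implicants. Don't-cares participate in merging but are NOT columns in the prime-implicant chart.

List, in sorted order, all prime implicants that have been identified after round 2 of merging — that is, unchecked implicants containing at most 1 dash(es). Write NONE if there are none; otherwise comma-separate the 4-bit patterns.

01-0, 1-11

[col 0] 0000*, 0001*, 0011*, 0100*, 0101*, 0110*, 1000*, 1001*, 1010*, 1011*, 1100*, 1111*
[col 1] -000*, -001*, -011*, -100*, 0-00*, 0-01*, 00-1*, 000-*, 01-0, 010-*, 1-00*, 1-11, 10-0*, 10-1*, 100-*, 101-*
[col 2] --00, -0-1, -00-, 0-0-, 10--
Prime implicants: --00, -0-1, -00-, 0-0-, 01-0, 1-11, 10--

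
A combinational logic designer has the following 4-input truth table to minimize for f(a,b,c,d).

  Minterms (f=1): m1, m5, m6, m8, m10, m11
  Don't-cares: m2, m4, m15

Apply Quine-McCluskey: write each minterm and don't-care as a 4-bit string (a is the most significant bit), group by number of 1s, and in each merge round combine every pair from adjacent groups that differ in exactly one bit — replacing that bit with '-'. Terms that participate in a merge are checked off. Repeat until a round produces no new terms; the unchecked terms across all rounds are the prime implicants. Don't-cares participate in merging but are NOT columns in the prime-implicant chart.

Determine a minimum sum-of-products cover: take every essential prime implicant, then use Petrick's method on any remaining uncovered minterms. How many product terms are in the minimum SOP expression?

4

size-2^0 implicants → 0001(✓)  0010(✓)  0100(✓)  0101(✓)  0110(✓)  1000(✓)  1010(✓)  1011(✓)  1111(✓)
size-2^1 implicants → -010  0-01  0-10  01-0  010-  1-11  10-0  101-
Unchecked terms (primes): -010, 0-01, 0-10, 01-0, 010-, 1-11, 10-0, 101-
Minterm coverage:
  m1 ⊆ 0-01 [E]
  m5 ⊆ 0-01,010-
  m6 ⊆ 0-10,01-0
  m8 ⊆ 10-0 [E]
  m10 ⊆ -010,10-0,101-
  m11 ⊆ 1-11,101-
E = {0-01, 10-0}
Petrick residual → 0-10, 1-11
Cover = a'c'd + a'cd' + acd + ab'd'  |cover|=4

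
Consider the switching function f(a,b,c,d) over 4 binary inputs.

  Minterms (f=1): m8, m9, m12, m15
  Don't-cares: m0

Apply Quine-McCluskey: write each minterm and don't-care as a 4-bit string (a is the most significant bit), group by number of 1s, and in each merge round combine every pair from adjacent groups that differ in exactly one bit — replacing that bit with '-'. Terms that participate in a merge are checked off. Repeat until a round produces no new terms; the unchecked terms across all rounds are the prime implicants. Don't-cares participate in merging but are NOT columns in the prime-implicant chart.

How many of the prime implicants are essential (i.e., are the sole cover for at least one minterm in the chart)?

[col 0] 0000*, 1000*, 1001*, 1100*, 1111
[col 1] -000, 1-00, 100-
Prime implicants: -000, 1-00, 100-, 1111
PI chart (minterm → PIs covering it):
  8 | -000,1-00,100-
  9 | 100-  (sole → essential)
  12 | 1-00  (sole → essential)
  15 | 1111  (sole → essential)
Essential prime implicants: 1-00, 100-, 1111

3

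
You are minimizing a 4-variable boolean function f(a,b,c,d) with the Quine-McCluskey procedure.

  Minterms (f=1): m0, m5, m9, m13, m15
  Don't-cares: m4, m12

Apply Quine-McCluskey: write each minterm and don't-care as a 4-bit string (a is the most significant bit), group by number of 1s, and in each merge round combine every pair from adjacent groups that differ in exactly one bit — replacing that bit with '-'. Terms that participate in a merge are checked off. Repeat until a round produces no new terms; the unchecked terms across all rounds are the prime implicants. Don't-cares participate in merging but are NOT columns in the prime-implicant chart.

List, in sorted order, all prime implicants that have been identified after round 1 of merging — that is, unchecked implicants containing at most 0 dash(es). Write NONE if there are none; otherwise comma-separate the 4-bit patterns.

NONE

size-2^0 implicants → 0000(✓)  0100(✓)  0101(✓)  1001(✓)  1100(✓)  1101(✓)  1111(✓)
size-2^1 implicants → -100(✓)  -101(✓)  0-00  010-(✓)  1-01  11-1  110-(✓)
size-2^2 implicants → -10-
Unchecked terms (primes): -10-, 0-00, 1-01, 11-1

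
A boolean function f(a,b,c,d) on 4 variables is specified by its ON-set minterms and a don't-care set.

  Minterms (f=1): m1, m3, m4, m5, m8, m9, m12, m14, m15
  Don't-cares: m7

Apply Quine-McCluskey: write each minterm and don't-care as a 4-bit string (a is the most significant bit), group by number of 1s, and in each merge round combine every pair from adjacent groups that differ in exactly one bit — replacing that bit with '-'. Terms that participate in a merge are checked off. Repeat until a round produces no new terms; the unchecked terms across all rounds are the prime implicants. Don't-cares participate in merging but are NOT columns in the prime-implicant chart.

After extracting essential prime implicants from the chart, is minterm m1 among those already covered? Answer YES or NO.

YES

size-2^0 implicants → 0001(✓)  0011(✓)  0100(✓)  0101(✓)  0111(✓)  1000(✓)  1001(✓)  1100(✓)  1110(✓)  1111(✓)
size-2^1 implicants → -001  -100  -111  0-01(✓)  0-11(✓)  00-1(✓)  01-1(✓)  010-  1-00  100-  11-0  111-
size-2^2 implicants → 0--1
Unchecked terms (primes): -001, -100, -111, 0--1, 010-, 1-00, 100-, 11-0, 111-
Minterm coverage:
  m1 ⊆ -001,0--1
  m3 ⊆ 0--1 [E]
  m4 ⊆ -100,010-
  m5 ⊆ 0--1,010-
  m8 ⊆ 1-00,100-
  m9 ⊆ -001,100-
  m12 ⊆ -100,1-00,11-0
  m14 ⊆ 11-0,111-
  m15 ⊆ -111,111-
E = {0--1}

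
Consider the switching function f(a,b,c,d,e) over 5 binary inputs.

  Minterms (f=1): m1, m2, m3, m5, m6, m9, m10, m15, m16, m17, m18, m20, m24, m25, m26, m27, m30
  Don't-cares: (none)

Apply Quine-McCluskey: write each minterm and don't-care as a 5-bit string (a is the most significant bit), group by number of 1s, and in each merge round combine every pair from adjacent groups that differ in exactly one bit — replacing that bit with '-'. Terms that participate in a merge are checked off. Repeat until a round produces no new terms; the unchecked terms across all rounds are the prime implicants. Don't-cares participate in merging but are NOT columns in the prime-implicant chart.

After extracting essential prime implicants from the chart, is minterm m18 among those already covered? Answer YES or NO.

size-2^0 implicants → 00001(✓)  00010(✓)  00011(✓)  00101(✓)  00110(✓)  01001(✓)  01010(✓)  01111  10000(✓)  10001(✓)  10010(✓)  10100(✓)  11000(✓)  11001(✓)  11010(✓)  11011(✓)  11110(✓)
size-2^1 implicants → -0001(✓)  -0010(✓)  -1001(✓)  -1010(✓)  0-001(✓)  0-010(✓)  00-01  00-10  000-1  0001-  1-000(✓)  1-001(✓)  1-010(✓)  10-00  100-0(✓)  1000-(✓)  11-10  110-0(✓)  110-1(✓)  1100-(✓)  1101-(✓)
size-2^2 implicants → --001  --010  1-0-0  1-00-  110--
Unchecked terms (primes): --001, --010, 00-01, 00-10, 000-1, 0001-, 01111, 1-0-0, 1-00-, 10-00, 11-10, 110--
Minterm coverage:
  m1 ⊆ --001,00-01,000-1
  m2 ⊆ --010,00-10,0001-
  m3 ⊆ 000-1,0001-
  m5 ⊆ 00-01 [E]
  m6 ⊆ 00-10 [E]
  m9 ⊆ --001 [E]
  m10 ⊆ --010 [E]
  m15 ⊆ 01111 [E]
  m16 ⊆ 1-0-0,1-00-,10-00
  m17 ⊆ --001,1-00-
  m18 ⊆ --010,1-0-0
  m20 ⊆ 10-00 [E]
  m24 ⊆ 1-0-0,1-00-,110--
  m25 ⊆ --001,1-00-,110--
  m26 ⊆ --010,1-0-0,11-10,110--
  m27 ⊆ 110-- [E]
  m30 ⊆ 11-10 [E]
E = {--001, --010, 00-01, 00-10, 01111, 10-00, 11-10, 110--}

YES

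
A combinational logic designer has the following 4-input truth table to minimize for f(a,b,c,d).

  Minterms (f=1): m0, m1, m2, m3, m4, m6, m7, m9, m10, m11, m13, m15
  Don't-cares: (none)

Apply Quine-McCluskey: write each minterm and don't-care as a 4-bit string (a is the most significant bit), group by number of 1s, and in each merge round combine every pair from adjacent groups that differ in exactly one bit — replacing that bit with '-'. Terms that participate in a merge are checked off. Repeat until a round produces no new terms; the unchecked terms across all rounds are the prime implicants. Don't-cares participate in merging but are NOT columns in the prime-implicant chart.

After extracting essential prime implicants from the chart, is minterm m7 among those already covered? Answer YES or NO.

Round 0: 0000✓ 0001✓ 0010✓ 0011✓ 0100✓ 0110✓ 0111✓ 1001✓ 1010✓ 1011✓ 1101✓ 1111✓
Round 1: -001✓ -010✓ -011✓ -111✓ 0-00✓ 0-10✓ 0-11✓ 00-0✓ 00-1✓ 000-✓ 001-✓ 01-0✓ 011-✓ 1-01✓ 1-11✓ 10-1✓ 101-✓ 11-1✓
Round 2: --11 -0-1 -01- 0--0 0-1- 00-- 1--1
PIs = {--11, -0-1, -01-, 0--0, 0-1-, 00--, 1--1}
Coverage chart:
  m0: 0--0,00--
  m1: -0-1,00--
  m2: -01-,0--0,0-1-,00--
  m3: --11,-0-1,-01-,0-1-,00--
  m4: 0--0 ←essential
  m6: 0--0,0-1-
  m7: --11,0-1-
  m9: -0-1,1--1
  m10: -01- ←essential
  m11: --11,-0-1,-01-,1--1
  m13: 1--1 ←essential
  m15: --11,1--1
Essential: -01-, 0--0, 1--1

NO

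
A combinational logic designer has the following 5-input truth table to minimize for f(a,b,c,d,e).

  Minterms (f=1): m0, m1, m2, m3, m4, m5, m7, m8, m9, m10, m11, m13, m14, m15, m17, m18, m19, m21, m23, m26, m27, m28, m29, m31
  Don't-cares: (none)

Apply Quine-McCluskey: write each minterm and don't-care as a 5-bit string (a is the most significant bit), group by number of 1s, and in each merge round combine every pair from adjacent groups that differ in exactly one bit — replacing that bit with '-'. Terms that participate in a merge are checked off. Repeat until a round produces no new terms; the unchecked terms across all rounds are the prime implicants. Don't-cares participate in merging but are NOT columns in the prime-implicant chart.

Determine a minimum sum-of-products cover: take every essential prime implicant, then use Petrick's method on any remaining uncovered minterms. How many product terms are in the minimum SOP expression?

[col 0] 00000*, 00001*, 00010*, 00011*, 00100*, 00101*, 00111*, 01000*, 01001*, 01010*, 01011*, 01101*, 01110*, 01111*, 10001*, 10010*, 10011*, 10101*, 10111*, 11010*, 11011*, 11100*, 11101*, 11111*
[col 1] -0001*, -0010*, -0011*, -0101*, -0111*, -1010*, -1011*, -1101*, -1111*, 0-000*, 0-001*, 0-010*, 0-011*, 0-101*, 0-111*, 00-00*, 00-01*, 00-11*, 000-0*, 000-1*, 0000-*, 0001-*, 001-1*, 0010-*, 01-01*, 01-10*, 01-11*, 010-0*, 010-1*, 0100-*, 0101-*, 011-1*, 0111-*, 1-010*, 1-011*, 1-101*, 1-111*, 10-01*, 10-11*, 100-1*, 1001-*, 101-1*, 11-11*, 1101-*, 111-1*, 1110-
[col 2] --010*, --011*, --101*, --111*, -0-01*, -0-11*, -00-1*, -001-*, -01-1*, -1-11*, -101-*, -11-1*, 0--01*, 0--11*, 0-0-0*, 0-0-1*, 0-00-*, 0-01-*, 0-1-1*, 00--1*, 00-0-, 000--*, 01--1*, 01-1-, 010--*, 1--11*, 1-01-*, 1-1-1*, 10--1*
[col 3] ---11, --01-, --1-1, -0--1, 0---1, 0-0--
Prime implicants: ---11, --01-, --1-1, -0--1, 0---1, 0-0--, 00-0-, 01-1-, 1110-
PI chart (minterm → PIs covering it):
  0 | 0-0--,00-0-
  1 | -0--1,0---1,0-0--,00-0-
  2 | --01-,0-0--
  3 | ---11,--01-,-0--1,0---1,0-0--
  4 | 00-0-  (sole → essential)
  5 | --1-1,-0--1,0---1,00-0-
  7 | ---11,--1-1,-0--1,0---1
  8 | 0-0--  (sole → essential)
  9 | 0---1,0-0--
  10 | --01-,0-0--,01-1-
  11 | ---11,--01-,0---1,0-0--,01-1-
  13 | --1-1,0---1
  14 | 01-1-  (sole → essential)
  15 | ---11,--1-1,0---1,01-1-
  17 | -0--1  (sole → essential)
  18 | --01-  (sole → essential)
  19 | ---11,--01-,-0--1
  21 | --1-1,-0--1
  23 | ---11,--1-1,-0--1
  26 | --01-  (sole → essential)
  27 | ---11,--01-
  28 | 1110-  (sole → essential)
  29 | --1-1,1110-
  31 | ---11,--1-1
Essential prime implicants: --01-, -0--1, 0-0--, 00-0-, 01-1-, 1110-
Petrick residual → --1-1
Minimum SOP uses 7 PIs: c'd + ce + b'e + a'c' + a'b'd' + a'bd + abcd'

7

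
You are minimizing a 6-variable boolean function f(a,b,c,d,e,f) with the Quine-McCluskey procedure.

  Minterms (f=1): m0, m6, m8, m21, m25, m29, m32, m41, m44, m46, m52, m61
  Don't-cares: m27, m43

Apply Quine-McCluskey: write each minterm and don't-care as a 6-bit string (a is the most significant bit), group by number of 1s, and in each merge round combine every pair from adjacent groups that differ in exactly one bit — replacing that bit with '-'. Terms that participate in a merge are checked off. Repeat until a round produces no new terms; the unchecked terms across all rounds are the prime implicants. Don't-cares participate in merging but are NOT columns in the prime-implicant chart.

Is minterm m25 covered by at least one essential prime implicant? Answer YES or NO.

NO

size-2^0 implicants → 000000(✓)  000110  001000(✓)  010101(✓)  011001(✓)  011011(✓)  011101(✓)  100000(✓)  101001(✓)  101011(✓)  101100(✓)  101110(✓)  110100  111101(✓)
size-2^1 implicants → -00000  -11101  00-000  01-101  011-01  0110-1  1010-1  1011-0
Unchecked terms (primes): -00000, -11101, 00-000, 000110, 01-101, 011-01, 0110-1, 1010-1, 1011-0, 110100
Minterm coverage:
  m0 ⊆ -00000,00-000
  m6 ⊆ 000110 [E]
  m8 ⊆ 00-000 [E]
  m21 ⊆ 01-101 [E]
  m25 ⊆ 011-01,0110-1
  m29 ⊆ -11101,01-101,011-01
  m32 ⊆ -00000 [E]
  m41 ⊆ 1010-1 [E]
  m44 ⊆ 1011-0 [E]
  m46 ⊆ 1011-0 [E]
  m52 ⊆ 110100 [E]
  m61 ⊆ -11101 [E]
E = {-00000, -11101, 00-000, 000110, 01-101, 1010-1, 1011-0, 110100}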